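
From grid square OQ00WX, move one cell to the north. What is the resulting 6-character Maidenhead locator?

OQ01wa

Latitude subsquare x = 23; +1 → 24, wraps to 0 = a, carry into square.
Latitude square 0; +1 → 1.
The longitude characters are unchanged.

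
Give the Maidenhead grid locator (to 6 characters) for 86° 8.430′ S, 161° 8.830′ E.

RA03nu

Shift to the Maidenhead origin (180°W, 90°S): lon 341.1472, lat 3.8595.
Field: lon ⌊341.1472/20⌋ = 17 → R; lat ⌊3.8595/10⌋ = 0 → A.
Square: lon ⌊1.1472/2⌋ = 0; lat ⌊3.8595/1⌋ = 3.
Subsquare: lon ⌊1.1472/0.0833333⌋ = 13 → n; lat ⌊0.8595/0.0416667⌋ = 20 → u.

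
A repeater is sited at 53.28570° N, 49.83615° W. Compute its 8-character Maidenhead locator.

Offset from 180°W / 90°S: lon 130.16385°, lat 143.28570°.
Field: lon ⌊130.16385/20⌋ = 6 → G; lat ⌊143.28570/10⌋ = 14 → O.
Square: lon ⌊10.16385/2⌋ = 5; lat ⌊3.28570/1⌋ = 3.
Subsquare: lon ⌊0.16385/0.0833333⌋ = 1 → b; lat ⌊0.28570/0.0416667⌋ = 6 → g.
Extended square: lon ⌊0.08052/0.00833333⌋ = 9; lat ⌊0.03570/0.00416667⌋ = 8.

GO53bg98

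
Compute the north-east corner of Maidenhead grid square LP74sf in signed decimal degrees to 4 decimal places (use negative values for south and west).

Field L=11, P=15: +11·20° lon, +15·10° lat → SW at lon 40°, lat 60°.
Square 7, 4: +7·2° lon, +4·1° lat → SW at lon 54°, lat 64°.
Subsquare s=18, f=5: +18·0.0833333° lon, +5·0.0416667° lat → SW at lon 55.5°, lat 64.2083°.
Cell spans 0.0833333° lon × 0.0416667° lat. NE corner is SW corner plus one full cell.
latitude 64.2500, longitude 55.5833.

64.2500, 55.5833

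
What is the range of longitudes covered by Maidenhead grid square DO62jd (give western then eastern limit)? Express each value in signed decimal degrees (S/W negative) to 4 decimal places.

Field D=3, O=14: +3·20° lon, +14·10° lat → SW at lon -120°, lat 50°.
Square 6, 2: +6·2° lon, +2·1° lat → SW at lon -108°, lat 52°.
Subsquare j=9, d=3: +9·0.0833333° lon, +3·0.0416667° lat → SW at lon -107.25°, lat 52.125°.
Cell spans 0.0833333° lon × 0.0416667° lat.
west -107.2500, east -107.1667.

-107.2500, -107.1667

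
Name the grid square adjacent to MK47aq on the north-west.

MK37xr

Longitude subsquare a = 0; −1 → -1, wraps to 23 = x, carry into square.
Longitude square 4; −1 → 3.
Latitude subsquare q = 16; +1 → 17 = r.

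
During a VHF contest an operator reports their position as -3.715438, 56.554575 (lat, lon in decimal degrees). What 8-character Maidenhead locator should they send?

LI86gg68

Shift to the Maidenhead origin (180°W, 90°S): lon 236.55457, lat 86.28456.
Field (20°×10°, letters A–R): lon ⌊236.55457/20⌋ = 11 → L; lat ⌊86.28456/10⌋ = 8 → I.
Square (2°×1°, digits 0–9): lon ⌊16.55457/2⌋ = 8; lat ⌊6.28456/1⌋ = 6.
Subsquare (5′×2.5′, letters a–x): lon ⌊0.55457/0.0833333⌋ = 6 → g; lat ⌊0.28456/0.0416667⌋ = 6 → g.
Extended square (30″×15″, digits 0–9): lon ⌊0.05457/0.00833333⌋ = 6; lat ⌊0.03456/0.00416667⌋ = 8.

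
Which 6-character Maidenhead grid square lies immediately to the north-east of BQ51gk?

Longitude subsquare g = 6; +1 → 7 = h.
Latitude subsquare k = 10; +1 → 11 = l.

BQ51hl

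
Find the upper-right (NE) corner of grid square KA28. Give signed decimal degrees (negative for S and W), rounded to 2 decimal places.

-81.00, 26.00

Field K=10, A=0: +10·20° lon, +0·10° lat → SW at lon 20°, lat -90°.
Square 2, 8: +2·2° lon, +8·1° lat → SW at lon 24°, lat -82°.
Cell spans 2° lon × 1° lat. NE corner is SW corner plus one full cell.
latitude -81.00, longitude 26.00.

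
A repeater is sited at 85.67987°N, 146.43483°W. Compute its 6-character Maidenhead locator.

BR65sq

Shift to the Maidenhead origin (180°W, 90°S): lon 33.5652, lat 175.6799.
Field (20°×10°, letters A–R): lon ⌊33.5652/20⌋ = 1 → B; lat ⌊175.6799/10⌋ = 17 → R.
Square (2°×1°, digits 0–9): lon ⌊13.5652/2⌋ = 6; lat ⌊5.6799/1⌋ = 5.
Subsquare (5′×2.5′, letters a–x): lon ⌊1.5652/0.0833333⌋ = 18 → s; lat ⌊0.6799/0.0416667⌋ = 16 → q.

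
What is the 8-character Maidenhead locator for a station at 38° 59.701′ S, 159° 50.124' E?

QF91wa01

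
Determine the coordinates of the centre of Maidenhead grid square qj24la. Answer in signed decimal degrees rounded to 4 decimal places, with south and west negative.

Field Q=16, J=9: +16·20° lon, +9·10° lat → SW at lon 140°, lat 0°.
Square 2, 4: +2·2° lon, +4·1° lat → SW at lon 144°, lat 4°.
Subsquare l=11, a=0: +11·0.0833333° lon, +0·0.0416667° lat → SW at lon 144.917°, lat 4°.
Cell spans 0.0833333° lon × 0.0416667° lat. Centre is SW corner plus half of each.
latitude 4.0208, longitude 144.9583.

4.0208, 144.9583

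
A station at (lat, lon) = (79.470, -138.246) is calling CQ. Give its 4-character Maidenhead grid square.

CQ09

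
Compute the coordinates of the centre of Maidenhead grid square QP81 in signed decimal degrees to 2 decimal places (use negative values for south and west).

61.50, 157.00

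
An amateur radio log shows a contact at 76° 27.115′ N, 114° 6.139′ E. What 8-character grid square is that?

OQ76bk28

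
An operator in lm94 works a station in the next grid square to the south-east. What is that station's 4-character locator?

MM03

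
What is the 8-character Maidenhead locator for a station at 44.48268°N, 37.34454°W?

Add 180° to longitude and 90° to latitude: 142.65546, 134.48268.
Field: lon ⌊142.65546/20⌋ = 7 → H; lat ⌊134.48268/10⌋ = 13 → N.
Square: lon ⌊2.65546/2⌋ = 1; lat ⌊4.48268/1⌋ = 4.
Subsquare: lon ⌊0.65546/0.0833333⌋ = 7 → h; lat ⌊0.48268/0.0416667⌋ = 11 → l.
Extended square: lon ⌊0.07213/0.00833333⌋ = 8; lat ⌊0.02435/0.00416667⌋ = 5.

HN14hl85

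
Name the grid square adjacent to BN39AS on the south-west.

BN29xr

Longitude subsquare a = 0; −1 → -1, wraps to 23 = x, carry into square.
Longitude square 3; −1 → 2.
Latitude subsquare s = 18; −1 → 17 = r.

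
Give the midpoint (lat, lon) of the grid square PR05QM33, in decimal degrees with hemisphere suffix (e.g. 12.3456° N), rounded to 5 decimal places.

85.51458° N, 121.36250° E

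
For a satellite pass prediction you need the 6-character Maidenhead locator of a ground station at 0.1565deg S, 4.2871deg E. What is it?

JI29du

Add 180° to longitude and 90° to latitude: 184.2871, 89.8435.
Field: lon ⌊184.2871/20⌋ = 9 → J; lat ⌊89.8435/10⌋ = 8 → I.
Square: lon ⌊4.2871/2⌋ = 2; lat ⌊9.8435/1⌋ = 9.
Subsquare: lon ⌊0.2871/0.0833333⌋ = 3 → d; lat ⌊0.8435/0.0416667⌋ = 20 → u.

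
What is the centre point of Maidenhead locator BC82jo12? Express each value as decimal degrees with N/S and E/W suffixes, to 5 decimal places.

67.40625° S, 143.23750° W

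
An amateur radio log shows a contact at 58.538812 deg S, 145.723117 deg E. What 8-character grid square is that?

QD21ul60

Shift to the Maidenhead origin (180°W, 90°S): lon 325.72312, lat 31.46119.
Field: 325.72312/20 → 16 → Q, 31.46119/10 → 3 → D; chars QD.
Square: 5.72312/2 → 2, 1.46119/1 → 1; chars 21.
Subsquare: 1.72312/0.0833333 → 20 → u, 0.46119/0.0416667 → 11 → l; chars ul.
Extended square: 0.05645/0.00833333 → 6, 0.00285/0.00416667 → 0; chars 60.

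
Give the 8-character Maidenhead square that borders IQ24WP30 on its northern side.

Latitude extended square 0; +1 → 1.
The longitude characters are unchanged.

IQ24wp31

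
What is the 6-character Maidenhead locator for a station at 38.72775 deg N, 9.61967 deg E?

Add 180° to longitude and 90° to latitude: 189.6197, 128.7278.
Field (20°×10°, letters A–R): lon ⌊189.6197/20⌋ = 9 → J; lat ⌊128.7278/10⌋ = 12 → M.
Square (2°×1°, digits 0–9): lon ⌊9.6197/2⌋ = 4; lat ⌊8.7278/1⌋ = 8.
Subsquare (5′×2.5′, letters a–x): lon ⌊1.6197/0.0833333⌋ = 19 → t; lat ⌊0.7278/0.0416667⌋ = 17 → r.

JM48tr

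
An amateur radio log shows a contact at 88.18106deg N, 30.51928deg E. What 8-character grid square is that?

KR58ge23

Shift to the Maidenhead origin (180°W, 90°S): lon 210.51928, lat 178.18106.
Field: 210.51928/20 → 10 → K, 178.18106/10 → 17 → R; chars KR.
Square: 10.51928/2 → 5, 8.18106/1 → 8; chars 58.
Subsquare: 0.51928/0.0833333 → 6 → g, 0.18106/0.0416667 → 4 → e; chars ge.
Extended square: 0.01928/0.00833333 → 2, 0.01439/0.00416667 → 3; chars 23.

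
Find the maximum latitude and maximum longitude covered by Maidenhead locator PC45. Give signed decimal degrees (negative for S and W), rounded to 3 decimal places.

-64.000, 130.000

Field P=15, C=2: +15·20° lon, +2·10° lat → SW at lon 120°, lat -70°.
Square 4, 5: +4·2° lon, +5·1° lat → SW at lon 128°, lat -65°.
Cell spans 2° lon × 1° lat. NE corner is SW corner plus one full cell.
latitude -64.000, longitude 130.000.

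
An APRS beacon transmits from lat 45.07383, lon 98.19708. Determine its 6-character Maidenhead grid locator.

NN95cb

Offset from 180°W / 90°S: lon 278.1971°, lat 135.0738°.
Field (20°×10°, letters A–R): 278.1971/20 → 13 → N, 135.0738/10 → 13 → N; chars NN.
Square (2°×1°, digits 0–9): 18.1971/2 → 9, 5.0738/1 → 5; chars 95.
Subsquare (5′×2.5′, letters a–x): 0.1971/0.0833333 → 2 → c, 0.0738/0.0416667 → 1 → b; chars cb.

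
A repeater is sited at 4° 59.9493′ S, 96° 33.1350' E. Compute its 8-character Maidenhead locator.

NI85ga60

Add 180° to longitude and 90° to latitude: 276.55225, 85.00084.
Field: 276.55225/20 → 13 → N, 85.00084/10 → 8 → I; chars NI.
Square: 16.55225/2 → 8, 5.00084/1 → 5; chars 85.
Subsquare: 0.55225/0.0833333 → 6 → g, 0.00084/0.0416667 → 0 → a; chars ga.
Extended square: 0.05225/0.00833333 → 6, 0.00084/0.00416667 → 0; chars 60.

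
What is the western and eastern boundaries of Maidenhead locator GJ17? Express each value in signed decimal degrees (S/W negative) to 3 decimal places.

Field G=6, J=9: +6·20° lon, +9·10° lat → SW at lon -60°, lat 0°.
Square 1, 7: +1·2° lon, +7·1° lat → SW at lon -58°, lat 7°.
Cell spans 2° lon × 1° lat.
west -58.000, east -56.000.

-58.000, -56.000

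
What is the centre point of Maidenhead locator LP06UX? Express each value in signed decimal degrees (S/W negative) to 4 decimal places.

66.9792, 41.7083

Field L=11, P=15: +11·20° lon, +15·10° lat → SW at lon 40°, lat 60°.
Square 0, 6: +0·2° lon, +6·1° lat → SW at lon 40°, lat 66°.
Subsquare u=20, x=23: +20·0.0833333° lon, +23·0.0416667° lat → SW at lon 41.6667°, lat 66.9583°.
Cell spans 0.0833333° lon × 0.0416667° lat. Centre is SW corner plus half of each.
latitude 66.9792, longitude 41.7083.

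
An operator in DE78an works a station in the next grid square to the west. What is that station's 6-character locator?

DE68xn

Longitude subsquare a = 0; −1 → -1, wraps to 23 = x, carry into square.
Longitude square 7; −1 → 6.
The latitude characters are unchanged.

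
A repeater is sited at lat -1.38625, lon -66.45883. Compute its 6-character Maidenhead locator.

Add 180° to longitude and 90° to latitude: 113.5412, 88.6137.
Field (20°×10°, letters A–R): 113.5412/20 → 5 → F, 88.6137/10 → 8 → I; chars FI.
Square (2°×1°, digits 0–9): 13.5412/2 → 6, 8.6137/1 → 8; chars 68.
Subsquare (5′×2.5′, letters a–x): 1.5412/0.0833333 → 18 → s, 0.6137/0.0416667 → 14 → o; chars so.

FI68so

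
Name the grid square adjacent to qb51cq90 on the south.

QB51cp99

Latitude extended square 0; −1 → -1, wraps to 9, carry into subsquare.
Latitude subsquare q = 16; −1 → 15 = p.
The longitude characters are unchanged.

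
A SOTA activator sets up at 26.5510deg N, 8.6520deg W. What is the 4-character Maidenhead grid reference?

Add 180° to longitude and 90° to latitude: 171.35, 116.55.
Field: lon ⌊171.35/20⌋ = 8 → I; lat ⌊116.55/10⌋ = 11 → L.
Square: lon ⌊11.35/2⌋ = 5; lat ⌊6.55/1⌋ = 6.

IL56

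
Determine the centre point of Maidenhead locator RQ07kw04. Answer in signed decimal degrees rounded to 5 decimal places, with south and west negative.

77.93542, 160.83750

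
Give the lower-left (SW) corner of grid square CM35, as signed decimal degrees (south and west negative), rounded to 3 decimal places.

Field C=2, M=12: +2·20° lon, +12·10° lat → SW at lon -140°, lat 30°.
Square 3, 5: +3·2° lon, +5·1° lat → SW at lon -134°, lat 35°.
latitude 35.000, longitude -134.000.

35.000, -134.000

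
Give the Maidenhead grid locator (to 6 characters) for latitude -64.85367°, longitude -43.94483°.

Add 180° to longitude and 90° to latitude: 136.0552, 25.1463.
Field: lon ⌊136.0552/20⌋ = 6 → G; lat ⌊25.1463/10⌋ = 2 → C.
Square: lon ⌊16.0552/2⌋ = 8; lat ⌊5.1463/1⌋ = 5.
Subsquare: lon ⌊0.0552/0.0833333⌋ = 0 → a; lat ⌊0.1463/0.0416667⌋ = 3 → d.

GC85ad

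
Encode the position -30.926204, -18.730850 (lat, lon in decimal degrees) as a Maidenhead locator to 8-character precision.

Offset from 180°W / 90°S: lon 161.26915°, lat 59.07380°.
Field: lon ⌊161.26915/20⌋ = 8 → I; lat ⌊59.07380/10⌋ = 5 → F.
Square: lon ⌊1.26915/2⌋ = 0; lat ⌊9.07380/1⌋ = 9.
Subsquare: lon ⌊1.26915/0.0833333⌋ = 15 → p; lat ⌊0.07380/0.0416667⌋ = 1 → b.
Extended square: lon ⌊0.01915/0.00833333⌋ = 2; lat ⌊0.03213/0.00416667⌋ = 7.

IF09pb27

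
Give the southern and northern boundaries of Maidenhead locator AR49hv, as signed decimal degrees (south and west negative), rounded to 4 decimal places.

89.8750, 89.9167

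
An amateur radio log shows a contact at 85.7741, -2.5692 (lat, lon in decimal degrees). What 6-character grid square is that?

IR85rs

Offset from 180°W / 90°S: lon 177.4308°, lat 175.7741°.
Field (20°×10°, letters A–R): 177.4308/20 → 8 → I, 175.7741/10 → 17 → R; chars IR.
Square (2°×1°, digits 0–9): 17.4308/2 → 8, 5.7741/1 → 5; chars 85.
Subsquare (5′×2.5′, letters a–x): 1.4308/0.0833333 → 17 → r, 0.7741/0.0416667 → 18 → s; chars rs.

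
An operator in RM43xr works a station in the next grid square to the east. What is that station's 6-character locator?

RM53ar

Longitude subsquare x = 23; +1 → 24, wraps to 0 = a, carry into square.
Longitude square 4; +1 → 5.
The latitude characters are unchanged.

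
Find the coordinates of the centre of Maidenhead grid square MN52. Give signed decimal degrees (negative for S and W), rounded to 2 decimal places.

Field M=12, N=13: +12·20° lon, +13·10° lat → SW at lon 60°, lat 40°.
Square 5, 2: +5·2° lon, +2·1° lat → SW at lon 70°, lat 42°.
Cell spans 2° lon × 1° lat. Centre is SW corner plus half of each.
latitude 42.50, longitude 71.00.

42.50, 71.00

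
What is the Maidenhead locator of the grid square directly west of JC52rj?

Longitude subsquare r = 17; −1 → 16 = q.
The latitude characters are unchanged.

JC52qj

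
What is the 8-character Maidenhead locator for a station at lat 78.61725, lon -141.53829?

BQ98fo58

Shift to the Maidenhead origin (180°W, 90°S): lon 38.46171, lat 168.61725.
Field: 38.46171/20 → 1 → B, 168.61725/10 → 16 → Q; chars BQ.
Square: 18.46171/2 → 9, 8.61725/1 → 8; chars 98.
Subsquare: 0.46171/0.0833333 → 5 → f, 0.61725/0.0416667 → 14 → o; chars fo.
Extended square: 0.04504/0.00833333 → 5, 0.03392/0.00416667 → 8; chars 58.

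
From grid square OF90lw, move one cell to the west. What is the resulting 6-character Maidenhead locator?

OF90kw

Longitude subsquare l = 11; −1 → 10 = k.
The latitude characters are unchanged.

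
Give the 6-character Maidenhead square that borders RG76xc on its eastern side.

RG86ac

Longitude subsquare x = 23; +1 → 24, wraps to 0 = a, carry into square.
Longitude square 7; +1 → 8.
The latitude characters are unchanged.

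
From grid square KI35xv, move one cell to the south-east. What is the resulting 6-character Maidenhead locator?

KI45au

Longitude subsquare x = 23; +1 → 24, wraps to 0 = a, carry into square.
Longitude square 3; +1 → 4.
Latitude subsquare v = 21; −1 → 20 = u.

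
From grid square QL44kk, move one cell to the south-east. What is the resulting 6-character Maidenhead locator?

QL44lj

Longitude subsquare k = 10; +1 → 11 = l.
Latitude subsquare k = 10; −1 → 9 = j.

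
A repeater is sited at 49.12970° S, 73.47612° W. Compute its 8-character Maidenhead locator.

Add 180° to longitude and 90° to latitude: 106.52388, 40.87030.
Field: 106.52388/20 → 5 → F, 40.87030/10 → 4 → E; chars FE.
Square: 6.52388/2 → 3, 0.87030/1 → 0; chars 30.
Subsquare: 0.52388/0.0833333 → 6 → g, 0.87030/0.0416667 → 20 → u; chars gu.
Extended square: 0.02388/0.00833333 → 2, 0.03697/0.00416667 → 8; chars 28.

FE30gu28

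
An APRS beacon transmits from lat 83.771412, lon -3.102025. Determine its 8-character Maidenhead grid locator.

Shift to the Maidenhead origin (180°W, 90°S): lon 176.89798, lat 173.77141.
Field (20°×10°, letters A–R): 176.89798/20 → 8 → I, 173.77141/10 → 17 → R; chars IR.
Square (2°×1°, digits 0–9): 16.89798/2 → 8, 3.77141/1 → 3; chars 83.
Subsquare (5′×2.5′, letters a–x): 0.89798/0.0833333 → 10 → k, 0.77141/0.0416667 → 18 → s; chars ks.
Extended square (30″×15″, digits 0–9): 0.06464/0.00833333 → 7, 0.02141/0.00416667 → 5; chars 75.

IR83ks75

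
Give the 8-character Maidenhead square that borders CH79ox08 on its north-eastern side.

CH79ox19

Longitude extended square 0; +1 → 1.
Latitude extended square 8; +1 → 9.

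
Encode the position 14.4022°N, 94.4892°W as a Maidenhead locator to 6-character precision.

Offset from 180°W / 90°S: lon 85.5108°, lat 104.4022°.
Field: 85.5108/20 → 4 → E, 104.4022/10 → 10 → K; chars EK.
Square: 5.5108/2 → 2, 4.4022/1 → 4; chars 24.
Subsquare: 1.5108/0.0833333 → 18 → s, 0.4022/0.0416667 → 9 → j; chars sj.

EK24sj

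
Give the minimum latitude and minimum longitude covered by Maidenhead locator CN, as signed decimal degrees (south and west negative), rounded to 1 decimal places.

Field C=2, N=13: +2·20° lon, +13·10° lat → SW at lon -140°, lat 40°.
latitude 40.0, longitude -140.0.

40.0, -140.0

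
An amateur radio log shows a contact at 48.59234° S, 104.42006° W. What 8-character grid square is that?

DE71sj97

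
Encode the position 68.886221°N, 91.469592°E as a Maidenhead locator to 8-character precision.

NP58rv62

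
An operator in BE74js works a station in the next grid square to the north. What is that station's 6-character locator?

Latitude subsquare s = 18; +1 → 19 = t.
The longitude characters are unchanged.

BE74jt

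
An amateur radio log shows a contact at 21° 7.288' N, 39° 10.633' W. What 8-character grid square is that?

HL01jc89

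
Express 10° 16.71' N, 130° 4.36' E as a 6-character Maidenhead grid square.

PK50ag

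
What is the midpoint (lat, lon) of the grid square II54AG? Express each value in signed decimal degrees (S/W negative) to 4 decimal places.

Field I=8, I=8: +8·20° lon, +8·10° lat → SW at lon -20°, lat -10°.
Square 5, 4: +5·2° lon, +4·1° lat → SW at lon -10°, lat -6°.
Subsquare a=0, g=6: +0·0.0833333° lon, +6·0.0416667° lat → SW at lon -10°, lat -5.75°.
Cell spans 0.0833333° lon × 0.0416667° lat. Centre is SW corner plus half of each.
latitude -5.7292, longitude -9.9583.

-5.7292, -9.9583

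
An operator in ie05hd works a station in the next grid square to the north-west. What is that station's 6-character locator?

IE05ge

Longitude subsquare h = 7; −1 → 6 = g.
Latitude subsquare d = 3; +1 → 4 = e.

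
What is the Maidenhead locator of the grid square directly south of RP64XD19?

RP64xd18

Latitude extended square 9; −1 → 8.
The longitude characters are unchanged.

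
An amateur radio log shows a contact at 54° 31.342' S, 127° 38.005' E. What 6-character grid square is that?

Shift to the Maidenhead origin (180°W, 90°S): lon 307.6334, lat 35.4776.
Field (20°×10°, letters A–R): lon ⌊307.6334/20⌋ = 15 → P; lat ⌊35.4776/10⌋ = 3 → D.
Square (2°×1°, digits 0–9): lon ⌊7.6334/2⌋ = 3; lat ⌊5.4776/1⌋ = 5.
Subsquare (5′×2.5′, letters a–x): lon ⌊1.6334/0.0833333⌋ = 19 → t; lat ⌊0.4776/0.0416667⌋ = 11 → l.

PD35tl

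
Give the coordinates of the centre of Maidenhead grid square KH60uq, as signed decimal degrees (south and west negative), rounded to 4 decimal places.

-19.3125, 33.7083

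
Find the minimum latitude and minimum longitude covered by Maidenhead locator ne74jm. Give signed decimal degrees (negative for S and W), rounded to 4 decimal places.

-45.5000, 94.7500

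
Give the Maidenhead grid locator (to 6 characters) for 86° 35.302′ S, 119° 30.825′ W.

Add 180° to longitude and 90° to latitude: 60.4862, 3.4116.
Field: lon ⌊60.4862/20⌋ = 3 → D; lat ⌊3.4116/10⌋ = 0 → A.
Square: lon ⌊0.4862/2⌋ = 0; lat ⌊3.4116/1⌋ = 3.
Subsquare: lon ⌊0.4862/0.0833333⌋ = 5 → f; lat ⌊0.4116/0.0416667⌋ = 9 → j.

DA03fj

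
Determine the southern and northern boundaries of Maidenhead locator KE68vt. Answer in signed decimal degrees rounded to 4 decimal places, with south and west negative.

-41.2083, -41.1667

Field K=10, E=4: +10·20° lon, +4·10° lat → SW at lon 20°, lat -50°.
Square 6, 8: +6·2° lon, +8·1° lat → SW at lon 32°, lat -42°.
Subsquare v=21, t=19: +21·0.0833333° lon, +19·0.0416667° lat → SW at lon 33.75°, lat -41.2083°.
Cell spans 0.0833333° lon × 0.0416667° lat.
south -41.2083, north -41.1667.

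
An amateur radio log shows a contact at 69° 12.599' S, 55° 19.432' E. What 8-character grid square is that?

Shift to the Maidenhead origin (180°W, 90°S): lon 235.32387, lat 20.79002.
Field: 235.32387/20 → 11 → L, 20.79002/10 → 2 → C; chars LC.
Square: 15.32387/2 → 7, 0.79002/1 → 0; chars 70.
Subsquare: 1.32387/0.0833333 → 15 → p, 0.79002/0.0416667 → 18 → s; chars ps.
Extended square: 0.07387/0.00833333 → 8, 0.04002/0.00416667 → 9; chars 89.

LC70ps89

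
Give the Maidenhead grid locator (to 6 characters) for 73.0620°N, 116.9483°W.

Offset from 180°W / 90°S: lon 63.0517°, lat 163.0620°.
Field: 63.0517/20 → 3 → D, 163.0620/10 → 16 → Q; chars DQ.
Square: 3.0517/2 → 1, 3.0620/1 → 3; chars 13.
Subsquare: 1.0517/0.0833333 → 12 → m, 0.0620/0.0416667 → 1 → b; chars mb.

DQ13mb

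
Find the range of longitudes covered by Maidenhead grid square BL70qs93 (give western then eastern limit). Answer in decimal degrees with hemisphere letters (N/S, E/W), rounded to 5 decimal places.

144.59167° W, 144.58333° W

Field B=1, L=11: +1·20° lon, +11·10° lat → SW at lon -160°, lat 20°.
Square 7, 0: +7·2° lon, +0·1° lat → SW at lon -146°, lat 20°.
Subsquare q=16, s=18: +16·0.0833333° lon, +18·0.0416667° lat → SW at lon -144.667°, lat 20.75°.
Extended square 9, 3: +9·0.00833333° lon, +3·0.00416667° lat → SW at lon -144.592°, lat 20.7625°.
Cell spans 0.00833333° lon × 0.00416667° lat.
west 144.59167° W, east 144.58333° W.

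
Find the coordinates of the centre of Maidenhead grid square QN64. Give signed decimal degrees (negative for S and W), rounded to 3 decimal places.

44.500, 153.000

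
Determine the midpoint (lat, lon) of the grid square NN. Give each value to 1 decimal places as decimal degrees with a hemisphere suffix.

45.0° N, 90.0° E

Field N=13, N=13: +13·20° lon, +13·10° lat → SW at lon 80°, lat 40°.
Cell spans 20° lon × 10° lat. Centre is SW corner plus half of each.
latitude 45.0° N, longitude 90.0° E.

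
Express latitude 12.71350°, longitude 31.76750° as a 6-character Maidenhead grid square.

Shift to the Maidenhead origin (180°W, 90°S): lon 211.7675, lat 102.7135.
Field: lon ⌊211.7675/20⌋ = 10 → K; lat ⌊102.7135/10⌋ = 10 → K.
Square: lon ⌊11.7675/2⌋ = 5; lat ⌊2.7135/1⌋ = 2.
Subsquare: lon ⌊1.7675/0.0833333⌋ = 21 → v; lat ⌊0.7135/0.0416667⌋ = 17 → r.

KK52vr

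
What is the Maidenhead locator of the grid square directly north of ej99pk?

EJ99pl

Latitude subsquare k = 10; +1 → 11 = l.
The longitude characters are unchanged.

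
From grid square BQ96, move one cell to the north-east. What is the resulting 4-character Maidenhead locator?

Longitude square 9; +1 → 10, wraps to 0, carry into field.
Longitude field B = 1; +1 → 2 = C.
Latitude square 6; +1 → 7.

CQ07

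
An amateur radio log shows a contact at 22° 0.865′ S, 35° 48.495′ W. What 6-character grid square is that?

Add 180° to longitude and 90° to latitude: 144.1918, 67.9856.
Field (20°×10°, letters A–R): lon ⌊144.1918/20⌋ = 7 → H; lat ⌊67.9856/10⌋ = 6 → G.
Square (2°×1°, digits 0–9): lon ⌊4.1918/2⌋ = 2; lat ⌊7.9856/1⌋ = 7.
Subsquare (5′×2.5′, letters a–x): lon ⌊0.1918/0.0833333⌋ = 2 → c; lat ⌊0.9856/0.0416667⌋ = 23 → x.

HG27cx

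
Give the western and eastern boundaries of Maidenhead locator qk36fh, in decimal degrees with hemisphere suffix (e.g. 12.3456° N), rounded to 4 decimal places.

146.4167° E, 146.5000° E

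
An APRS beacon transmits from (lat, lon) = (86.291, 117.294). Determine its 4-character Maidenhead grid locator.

OR86

Add 180° to longitude and 90° to latitude: 297.29, 176.29.
Field (20°×10°, letters A–R): lon ⌊297.29/20⌋ = 14 → O; lat ⌊176.29/10⌋ = 17 → R.
Square (2°×1°, digits 0–9): lon ⌊17.29/2⌋ = 8; lat ⌊6.29/1⌋ = 6.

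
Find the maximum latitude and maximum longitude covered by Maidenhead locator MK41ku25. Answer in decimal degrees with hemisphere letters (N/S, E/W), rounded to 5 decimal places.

Field M=12, K=10: +12·20° lon, +10·10° lat → SW at lon 60°, lat 10°.
Square 4, 1: +4·2° lon, +1·1° lat → SW at lon 68°, lat 11°.
Subsquare k=10, u=20: +10·0.0833333° lon, +20·0.0416667° lat → SW at lon 68.8333°, lat 11.8333°.
Extended square 2, 5: +2·0.00833333° lon, +5·0.00416667° lat → SW at lon 68.85°, lat 11.8542°.
Cell spans 0.00833333° lon × 0.00416667° lat. NE corner is SW corner plus one full cell.
latitude 11.85833° N, longitude 68.85833° E.

11.85833° N, 68.85833° E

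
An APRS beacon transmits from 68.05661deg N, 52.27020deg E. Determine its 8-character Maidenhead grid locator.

Shift to the Maidenhead origin (180°W, 90°S): lon 232.27020, lat 158.05661.
Field: lon ⌊232.27020/20⌋ = 11 → L; lat ⌊158.05661/10⌋ = 15 → P.
Square: lon ⌊12.27020/2⌋ = 6; lat ⌊8.05661/1⌋ = 8.
Subsquare: lon ⌊0.27020/0.0833333⌋ = 3 → d; lat ⌊0.05661/0.0416667⌋ = 1 → b.
Extended square: lon ⌊0.02020/0.00833333⌋ = 2; lat ⌊0.01494/0.00416667⌋ = 3.

LP68db23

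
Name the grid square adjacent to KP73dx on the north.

Latitude subsquare x = 23; +1 → 24, wraps to 0 = a, carry into square.
Latitude square 3; +1 → 4.
The longitude characters are unchanged.

KP74da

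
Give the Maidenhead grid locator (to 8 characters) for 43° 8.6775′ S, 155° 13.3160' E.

QE76ou65

Shift to the Maidenhead origin (180°W, 90°S): lon 335.22193, lat 46.85538.
Field (20°×10°, letters A–R): lon ⌊335.22193/20⌋ = 16 → Q; lat ⌊46.85538/10⌋ = 4 → E.
Square (2°×1°, digits 0–9): lon ⌊15.22193/2⌋ = 7; lat ⌊6.85538/1⌋ = 6.
Subsquare (5′×2.5′, letters a–x): lon ⌊1.22193/0.0833333⌋ = 14 → o; lat ⌊0.85538/0.0416667⌋ = 20 → u.
Extended square (30″×15″, digits 0–9): lon ⌊0.05527/0.00833333⌋ = 6; lat ⌊0.02204/0.00416667⌋ = 5.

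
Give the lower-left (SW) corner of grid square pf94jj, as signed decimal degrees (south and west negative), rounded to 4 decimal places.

Field P=15, F=5: +15·20° lon, +5·10° lat → SW at lon 120°, lat -40°.
Square 9, 4: +9·2° lon, +4·1° lat → SW at lon 138°, lat -36°.
Subsquare j=9, j=9: +9·0.0833333° lon, +9·0.0416667° lat → SW at lon 138.75°, lat -35.625°.
latitude -35.6250, longitude 138.7500.

-35.6250, 138.7500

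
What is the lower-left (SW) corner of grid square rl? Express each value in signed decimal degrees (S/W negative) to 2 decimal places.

20.00, 160.00

Field R=17, L=11: +17·20° lon, +11·10° lat → SW at lon 160°, lat 20°.
latitude 20.00, longitude 160.00.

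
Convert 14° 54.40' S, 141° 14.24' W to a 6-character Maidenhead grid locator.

Add 180° to longitude and 90° to latitude: 38.7627, 75.0933.
Field: 38.7627/20 → 1 → B, 75.0933/10 → 7 → H; chars BH.
Square: 18.7627/2 → 9, 5.0933/1 → 5; chars 95.
Subsquare: 0.7627/0.0833333 → 9 → j, 0.0933/0.0416667 → 2 → c; chars jc.

BH95jc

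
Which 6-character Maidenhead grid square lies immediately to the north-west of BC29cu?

Longitude subsquare c = 2; −1 → 1 = b.
Latitude subsquare u = 20; +1 → 21 = v.

BC29bv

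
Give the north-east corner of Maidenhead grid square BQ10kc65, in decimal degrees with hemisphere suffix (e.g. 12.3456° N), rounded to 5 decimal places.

70.10833° N, 157.10833° W

Field B=1, Q=16: +1·20° lon, +16·10° lat → SW at lon -160°, lat 70°.
Square 1, 0: +1·2° lon, +0·1° lat → SW at lon -158°, lat 70°.
Subsquare k=10, c=2: +10·0.0833333° lon, +2·0.0416667° lat → SW at lon -157.167°, lat 70.0833°.
Extended square 6, 5: +6·0.00833333° lon, +5·0.00416667° lat → SW at lon -157.117°, lat 70.1042°.
Cell spans 0.00833333° lon × 0.00416667° lat. NE corner is SW corner plus one full cell.
latitude 70.10833° N, longitude 157.10833° W.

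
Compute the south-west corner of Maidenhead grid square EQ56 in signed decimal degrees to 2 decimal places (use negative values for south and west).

Field E=4, Q=16: +4·20° lon, +16·10° lat → SW at lon -100°, lat 70°.
Square 5, 6: +5·2° lon, +6·1° lat → SW at lon -90°, lat 76°.
latitude 76.00, longitude -90.00.

76.00, -90.00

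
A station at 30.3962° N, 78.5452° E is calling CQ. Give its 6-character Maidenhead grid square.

MM90gj

Offset from 180°W / 90°S: lon 258.5452°, lat 120.3962°.
Field: lon ⌊258.5452/20⌋ = 12 → M; lat ⌊120.3962/10⌋ = 12 → M.
Square: lon ⌊18.5452/2⌋ = 9; lat ⌊0.3962/1⌋ = 0.
Subsquare: lon ⌊0.5452/0.0833333⌋ = 6 → g; lat ⌊0.3962/0.0416667⌋ = 9 → j.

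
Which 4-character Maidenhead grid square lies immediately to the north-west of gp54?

GP45

Longitude square 5; −1 → 4.
Latitude square 4; +1 → 5.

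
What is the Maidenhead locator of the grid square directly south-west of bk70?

BJ69

Longitude square 7; −1 → 6.
Latitude square 0; −1 → -1, wraps to 9, carry into field.
Latitude field K = 10; −1 → 9 = J.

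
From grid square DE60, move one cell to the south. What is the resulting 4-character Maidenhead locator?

DD69

Latitude square 0; −1 → -1, wraps to 9, carry into field.
Latitude field E = 4; −1 → 3 = D.
The longitude characters are unchanged.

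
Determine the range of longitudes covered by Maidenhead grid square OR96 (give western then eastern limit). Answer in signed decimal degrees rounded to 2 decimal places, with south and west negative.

118.00, 120.00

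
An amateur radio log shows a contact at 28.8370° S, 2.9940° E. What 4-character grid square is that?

JG11

Add 180° to longitude and 90° to latitude: 182.99, 61.16.
Field: 182.99/20 → 9 → J, 61.16/10 → 6 → G; chars JG.
Square: 2.99/2 → 1, 1.16/1 → 1; chars 11.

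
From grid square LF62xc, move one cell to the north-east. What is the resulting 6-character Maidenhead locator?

LF72ad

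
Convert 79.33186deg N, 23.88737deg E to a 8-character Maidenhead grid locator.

Offset from 180°W / 90°S: lon 203.88737°, lat 169.33186°.
Field: lon ⌊203.88737/20⌋ = 10 → K; lat ⌊169.33186/10⌋ = 16 → Q.
Square: lon ⌊3.88737/2⌋ = 1; lat ⌊9.33186/1⌋ = 9.
Subsquare: lon ⌊1.88737/0.0833333⌋ = 22 → w; lat ⌊0.33186/0.0416667⌋ = 7 → h.
Extended square: lon ⌊0.05404/0.00833333⌋ = 6; lat ⌊0.04019/0.00416667⌋ = 9.

KQ19wh69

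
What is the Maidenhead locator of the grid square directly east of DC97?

Longitude square 9; +1 → 10, wraps to 0, carry into field.
Longitude field D = 3; +1 → 4 = E.
The latitude characters are unchanged.

EC07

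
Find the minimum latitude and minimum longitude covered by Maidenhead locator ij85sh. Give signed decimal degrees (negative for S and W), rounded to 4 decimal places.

5.2917, -2.5000

Field I=8, J=9: +8·20° lon, +9·10° lat → SW at lon -20°, lat 0°.
Square 8, 5: +8·2° lon, +5·1° lat → SW at lon -4°, lat 5°.
Subsquare s=18, h=7: +18·0.0833333° lon, +7·0.0416667° lat → SW at lon -2.5°, lat 5.29167°.
latitude 5.2917, longitude -2.5000.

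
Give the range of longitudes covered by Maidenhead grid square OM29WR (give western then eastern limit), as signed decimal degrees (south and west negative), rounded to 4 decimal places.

105.8333, 105.9167

Field O=14, M=12: +14·20° lon, +12·10° lat → SW at lon 100°, lat 30°.
Square 2, 9: +2·2° lon, +9·1° lat → SW at lon 104°, lat 39°.
Subsquare w=22, r=17: +22·0.0833333° lon, +17·0.0416667° lat → SW at lon 105.833°, lat 39.7083°.
Cell spans 0.0833333° lon × 0.0416667° lat.
west 105.8333, east 105.9167.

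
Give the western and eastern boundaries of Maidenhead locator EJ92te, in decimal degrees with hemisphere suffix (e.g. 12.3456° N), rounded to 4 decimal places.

Field E=4, J=9: +4·20° lon, +9·10° lat → SW at lon -100°, lat 0°.
Square 9, 2: +9·2° lon, +2·1° lat → SW at lon -82°, lat 2°.
Subsquare t=19, e=4: +19·0.0833333° lon, +4·0.0416667° lat → SW at lon -80.4167°, lat 2.16667°.
Cell spans 0.0833333° lon × 0.0416667° lat.
west 80.4167° W, east 80.3333° W.

80.4167° W, 80.3333° W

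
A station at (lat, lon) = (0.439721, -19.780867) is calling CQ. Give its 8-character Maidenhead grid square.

IJ00ck65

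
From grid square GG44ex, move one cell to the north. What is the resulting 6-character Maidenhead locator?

GG45ea

Latitude subsquare x = 23; +1 → 24, wraps to 0 = a, carry into square.
Latitude square 4; +1 → 5.
The longitude characters are unchanged.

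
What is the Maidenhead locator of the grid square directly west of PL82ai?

PL72xi

Longitude subsquare a = 0; −1 → -1, wraps to 23 = x, carry into square.
Longitude square 8; −1 → 7.
The latitude characters are unchanged.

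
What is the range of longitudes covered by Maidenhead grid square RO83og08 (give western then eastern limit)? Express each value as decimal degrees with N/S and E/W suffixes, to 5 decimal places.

Field R=17, O=14: +17·20° lon, +14·10° lat → SW at lon 160°, lat 50°.
Square 8, 3: +8·2° lon, +3·1° lat → SW at lon 176°, lat 53°.
Subsquare o=14, g=6: +14·0.0833333° lon, +6·0.0416667° lat → SW at lon 177.167°, lat 53.25°.
Extended square 0, 8: +0·0.00833333° lon, +8·0.00416667° lat → SW at lon 177.167°, lat 53.2833°.
Cell spans 0.00833333° lon × 0.00416667° lat.
west 177.16667° E, east 177.17500° E.

177.16667° E, 177.17500° E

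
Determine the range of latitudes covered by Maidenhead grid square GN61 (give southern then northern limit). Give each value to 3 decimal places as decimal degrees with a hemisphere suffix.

41.000° N, 42.000° N

Field G=6, N=13: +6·20° lon, +13·10° lat → SW at lon -60°, lat 40°.
Square 6, 1: +6·2° lon, +1·1° lat → SW at lon -48°, lat 41°.
Cell spans 2° lon × 1° lat.
south 41.000° N, north 42.000° N.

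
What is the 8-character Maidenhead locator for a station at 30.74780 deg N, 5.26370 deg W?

IM70ir89

Add 180° to longitude and 90° to latitude: 174.73630, 120.74780.
Field: lon ⌊174.73630/20⌋ = 8 → I; lat ⌊120.74780/10⌋ = 12 → M.
Square: lon ⌊14.73630/2⌋ = 7; lat ⌊0.74780/1⌋ = 0.
Subsquare: lon ⌊0.73630/0.0833333⌋ = 8 → i; lat ⌊0.74780/0.0416667⌋ = 17 → r.
Extended square: lon ⌊0.06963/0.00833333⌋ = 8; lat ⌊0.03947/0.00416667⌋ = 9.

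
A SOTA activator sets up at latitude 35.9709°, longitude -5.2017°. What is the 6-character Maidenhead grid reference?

IM75jx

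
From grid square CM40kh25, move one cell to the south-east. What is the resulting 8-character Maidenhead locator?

CM40kh34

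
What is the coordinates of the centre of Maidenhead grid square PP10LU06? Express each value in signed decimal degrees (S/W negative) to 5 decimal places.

Field P=15, P=15: +15·20° lon, +15·10° lat → SW at lon 120°, lat 60°.
Square 1, 0: +1·2° lon, +0·1° lat → SW at lon 122°, lat 60°.
Subsquare l=11, u=20: +11·0.0833333° lon, +20·0.0416667° lat → SW at lon 122.917°, lat 60.8333°.
Extended square 0, 6: +0·0.00833333° lon, +6·0.00416667° lat → SW at lon 122.917°, lat 60.8583°.
Cell spans 0.00833333° lon × 0.00416667° lat. Centre is SW corner plus half of each.
latitude 60.86042, longitude 122.92083.

60.86042, 122.92083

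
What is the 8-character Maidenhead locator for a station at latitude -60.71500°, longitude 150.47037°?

QC59fg68

Add 180° to longitude and 90° to latitude: 330.47037, 29.28500.
Field: 330.47037/20 → 16 → Q, 29.28500/10 → 2 → C; chars QC.
Square: 10.47037/2 → 5, 9.28500/1 → 9; chars 59.
Subsquare: 0.47037/0.0833333 → 5 → f, 0.28500/0.0416667 → 6 → g; chars fg.
Extended square: 0.05370/0.00833333 → 6, 0.03500/0.00416667 → 8; chars 68.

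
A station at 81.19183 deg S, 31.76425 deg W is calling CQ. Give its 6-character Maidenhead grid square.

HA48ct

Add 180° to longitude and 90° to latitude: 148.2357, 8.8082.
Field (20°×10°, letters A–R): lon ⌊148.2357/20⌋ = 7 → H; lat ⌊8.8082/10⌋ = 0 → A.
Square (2°×1°, digits 0–9): lon ⌊8.2357/2⌋ = 4; lat ⌊8.8082/1⌋ = 8.
Subsquare (5′×2.5′, letters a–x): lon ⌊0.2357/0.0833333⌋ = 2 → c; lat ⌊0.8082/0.0416667⌋ = 19 → t.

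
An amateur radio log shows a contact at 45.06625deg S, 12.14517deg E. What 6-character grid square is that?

Add 180° to longitude and 90° to latitude: 192.1452, 44.9338.
Field (20°×10°, letters A–R): lon ⌊192.1452/20⌋ = 9 → J; lat ⌊44.9338/10⌋ = 4 → E.
Square (2°×1°, digits 0–9): lon ⌊12.1452/2⌋ = 6; lat ⌊4.9338/1⌋ = 4.
Subsquare (5′×2.5′, letters a–x): lon ⌊0.1452/0.0833333⌋ = 1 → b; lat ⌊0.9338/0.0416667⌋ = 22 → w.

JE64bw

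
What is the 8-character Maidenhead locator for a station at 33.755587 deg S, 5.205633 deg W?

IF76jf58

Shift to the Maidenhead origin (180°W, 90°S): lon 174.79437, lat 56.24441.
Field: 174.79437/20 → 8 → I, 56.24441/10 → 5 → F; chars IF.
Square: 14.79437/2 → 7, 6.24441/1 → 6; chars 76.
Subsquare: 0.79437/0.0833333 → 9 → j, 0.24441/0.0416667 → 5 → f; chars jf.
Extended square: 0.04437/0.00833333 → 5, 0.03608/0.00416667 → 8; chars 58.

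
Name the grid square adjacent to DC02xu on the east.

DC12au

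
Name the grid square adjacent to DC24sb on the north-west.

Longitude subsquare s = 18; −1 → 17 = r.
Latitude subsquare b = 1; +1 → 2 = c.

DC24rc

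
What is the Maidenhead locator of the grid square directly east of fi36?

FI46

Longitude square 3; +1 → 4.
The latitude characters are unchanged.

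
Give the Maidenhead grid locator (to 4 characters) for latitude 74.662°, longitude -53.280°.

Offset from 180°W / 90°S: lon 126.72°, lat 164.66°.
Field: 126.72/20 → 6 → G, 164.66/10 → 16 → Q; chars GQ.
Square: 6.72/2 → 3, 4.66/1 → 4; chars 34.

GQ34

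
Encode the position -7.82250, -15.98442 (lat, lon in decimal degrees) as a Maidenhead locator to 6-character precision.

Offset from 180°W / 90°S: lon 164.0156°, lat 82.1775°.
Field: lon ⌊164.0156/20⌋ = 8 → I; lat ⌊82.1775/10⌋ = 8 → I.
Square: lon ⌊4.0156/2⌋ = 2; lat ⌊2.1775/1⌋ = 2.
Subsquare: lon ⌊0.0156/0.0833333⌋ = 0 → a; lat ⌊0.1775/0.0416667⌋ = 4 → e.

II22ae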